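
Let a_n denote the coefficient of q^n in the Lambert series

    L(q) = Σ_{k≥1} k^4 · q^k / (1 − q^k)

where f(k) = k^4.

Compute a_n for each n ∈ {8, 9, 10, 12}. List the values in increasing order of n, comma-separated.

d|8:{8,4,2,1}  Σf=4096+256+16+1=4369
d|9:{9,3,1}  Σf=6561+81+1=6643
d|10:{1,2,5,10}  Σf=1+16+625+10000=10642
d|12:{12,6,4,3,2,1}  Σf=20736+1296+256+81+16+1=22386

4369, 6643, 10642, 22386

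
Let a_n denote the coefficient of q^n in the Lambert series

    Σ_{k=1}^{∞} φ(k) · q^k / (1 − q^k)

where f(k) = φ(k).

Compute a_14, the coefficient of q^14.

[q^14] φ(14)=6,φ(7)=6,φ(2)=1,φ(1)=1 ⇒ 14

a_14 = 14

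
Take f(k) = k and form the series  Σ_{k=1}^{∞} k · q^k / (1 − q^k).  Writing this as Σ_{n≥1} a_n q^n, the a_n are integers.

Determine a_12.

a_12 = 28

q^12  k|12↦f(k): 12:12 6:6 4:4 3:3 2:2 1:1  a_12=28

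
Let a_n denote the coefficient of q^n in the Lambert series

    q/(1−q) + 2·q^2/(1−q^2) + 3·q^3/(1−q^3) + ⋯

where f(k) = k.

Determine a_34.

[q^34] f(1)=1,f(2)=2,f(17)=17,f(34)=34 ⇒ 54

a_34 = 54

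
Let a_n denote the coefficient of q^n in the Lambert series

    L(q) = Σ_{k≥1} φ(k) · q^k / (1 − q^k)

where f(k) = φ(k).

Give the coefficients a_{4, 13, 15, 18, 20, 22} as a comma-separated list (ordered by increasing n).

n=4: 1·4 2·2 4·1  φ→[1+1+2]=4
d|13:{13,1}  Σφ=12+1=13
d|15:{15,5,3,1}  Σφ=8+4+2+1=15
n=18: 1·18 2·9 3·6 6·3 9·2 18·1  φ→[1+1+2+2+6+6]=18
n=20: 20·1 10·2 5·4 4·5 2·10 1·20  φ→[8+4+4+2+1+1]=20
d|22:{1,2,11,22}  Σφ=1+1+10+10=22

4, 13, 15, 18, 20, 22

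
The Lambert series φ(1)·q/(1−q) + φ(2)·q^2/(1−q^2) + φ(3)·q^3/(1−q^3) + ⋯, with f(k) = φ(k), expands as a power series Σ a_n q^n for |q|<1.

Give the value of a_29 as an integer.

[q^29] φ(29)=28,φ(1)=1 ⇒ 29

a_29 = 29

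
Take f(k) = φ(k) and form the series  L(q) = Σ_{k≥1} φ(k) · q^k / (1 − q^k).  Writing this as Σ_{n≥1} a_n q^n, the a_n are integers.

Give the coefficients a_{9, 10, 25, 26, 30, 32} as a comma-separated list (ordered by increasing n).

q^9  k|9↦φ(k): 1:1 3:2 9:6  a_9=9
q^10  k|10↦φ(k): 1:1 2:1 5:4 10:4  a_10=10
d|25:{25,5,1}  Σφ=20+4+1=25
[q^26] φ(1)=1,φ(2)=1,φ(13)=12,φ(26)=12 ⇒ 26
n=30: 30·1 15·2 10·3 6·5 5·6 3·10 2·15 1·30  φ→[8+8+4+2+4+2+1+1]=30
d|32:{32,16,8,4,2,1}  Σφ=16+8+4+2+1+1=32

9, 10, 25, 26, 30, 32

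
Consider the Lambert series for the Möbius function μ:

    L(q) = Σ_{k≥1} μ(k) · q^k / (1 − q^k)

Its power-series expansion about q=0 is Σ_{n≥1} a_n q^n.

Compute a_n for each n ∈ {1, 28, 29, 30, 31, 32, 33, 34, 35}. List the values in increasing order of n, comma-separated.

[q^1] μ(1)=1 ⇒ 1
n=28: 28·1 14·2 7·4 4·7 2·14 1·28  μ→[0+1+(-1)+0+(-1)+1]=0
[q^29] μ(1)=1,μ(29)=-1 ⇒ 0
d|30:{1,2,3,5,6,10,15,30}  Σμ=1+(-1)+(-1)+(-1)+1+1+1+(-1)=0
q^31  k|31↦μ(k): 1:1 31:-1  a_31=0
d|32:{1,2,4,8,16,32}  Σμ=1+(-1)+0+0+0+0=0
[q^33] μ(33)=1,μ(11)=-1,μ(3)=-1,μ(1)=1 ⇒ 0
n=34: 34·1 17·2 2·17 1·34  μ→[1+(-1)+(-1)+1]=0
n=35: 1·35 5·7 7·5 35·1  μ→[1+(-1)+(-1)+1]=0

1, 0, 0, 0, 0, 0, 0, 0, 0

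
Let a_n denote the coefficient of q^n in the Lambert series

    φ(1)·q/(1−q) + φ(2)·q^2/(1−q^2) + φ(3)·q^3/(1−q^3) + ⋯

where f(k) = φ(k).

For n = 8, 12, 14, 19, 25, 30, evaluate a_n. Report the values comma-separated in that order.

d|8:{8,4,2,1}  Σφ=4+2+1+1=8
d|12:{1,2,3,4,6,12}  Σφ=1+1+2+2+2+4=12
d|14:{1,2,7,14}  Σφ=1+1+6+6=14
n=19: 19·1 1·19  φ→[18+1]=19
d|25:{1,5,25}  Σφ=1+4+20=25
q^30  k|30↦φ(k): 1:1 2:1 3:2 5:4 6:2 10:4 15:8 30:8  a_30=30

8, 12, 14, 19, 25, 30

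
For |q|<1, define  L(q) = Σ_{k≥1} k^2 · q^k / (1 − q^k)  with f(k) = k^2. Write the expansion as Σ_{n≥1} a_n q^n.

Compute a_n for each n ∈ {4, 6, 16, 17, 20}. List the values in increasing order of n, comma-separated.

n=4: 1·4 2·2 4·1  f→[1+4+16]=21
n=6: 1·6 2·3 3·2 6·1  f→[1+4+9+36]=50
d|16:{16,8,4,2,1}  Σf=256+64+16+4+1=341
[q^17] f(17)=289,f(1)=1 ⇒ 290
d|20:{20,10,5,4,2,1}  Σf=400+100+25+16+4+1=546

21, 50, 341, 290, 546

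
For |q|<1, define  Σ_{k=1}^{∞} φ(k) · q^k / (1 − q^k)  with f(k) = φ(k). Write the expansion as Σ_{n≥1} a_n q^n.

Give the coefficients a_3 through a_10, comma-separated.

q^3  k|3↦φ(k): 3:2 1:1  a_3=3
n=4: 1·4 2·2 4·1  φ→[1+1+2]=4
q^5  k|5↦φ(k): 5:4 1:1  a_5=5
d|6:{6,3,2,1}  Σφ=2+2+1+1=6
n=7: 7·1 1·7  φ→[6+1]=7
[q^8] φ(1)=1,φ(2)=1,φ(4)=2,φ(8)=4 ⇒ 8
n=9: 9·1 3·3 1·9  φ→[6+2+1]=9
q^10  k|10↦φ(k): 1:1 2:1 5:4 10:4  a_10=10

3, 4, 5, 6, 7, 8, 9, 10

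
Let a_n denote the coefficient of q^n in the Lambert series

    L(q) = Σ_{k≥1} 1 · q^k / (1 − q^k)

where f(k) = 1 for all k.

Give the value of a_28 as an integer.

a_28 = 6

n=28: 28·1 14·2 7·4 4·7 2·14 1·28  f→[1+1+1+1+1+1]=6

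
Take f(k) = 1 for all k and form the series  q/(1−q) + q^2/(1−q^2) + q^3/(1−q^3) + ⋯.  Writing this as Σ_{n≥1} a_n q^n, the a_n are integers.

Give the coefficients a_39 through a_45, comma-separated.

q^39  k|39↦f(k): 1:1 3:1 13:1 39:1  a_39=4
n=40: 1·40 2·20 4·10 5·8 8·5 10·4 20·2 40·1  f→[1+1+1+1+1+1+1+1]=8
[q^41] f(41)=1,f(1)=1 ⇒ 2
d|42:{1,2,3,6,7,14,21,42}  Σf=1+1+1+1+1+1+1+1=8
d|43:{43,1}  Σf=1+1=2
n=44: 1·44 2·22 4·11 11·4 22·2 44·1  f→[1+1+1+1+1+1]=6
q^45  k|45↦f(k): 45:1 15:1 9:1 5:1 3:1 1:1  a_45=6

4, 8, 2, 8, 2, 6, 6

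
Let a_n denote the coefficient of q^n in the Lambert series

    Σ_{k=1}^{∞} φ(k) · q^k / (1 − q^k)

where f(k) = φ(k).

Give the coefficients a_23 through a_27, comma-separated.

n=23: 1·23 23·1  φ→[1+22]=23
[q^24] φ(1)=1,φ(2)=1,φ(3)=2,φ(4)=2,φ(6)=2,φ(8)=4,φ(12)=4,φ(24)=8 ⇒ 24
q^25  k|25↦φ(k): 1:1 5:4 25:20  a_25=25
q^26  k|26↦φ(k): 26:12 13:12 2:1 1:1  a_26=26
q^27  k|27↦φ(k): 1:1 3:2 9:6 27:18  a_27=27

23, 24, 25, 26, 27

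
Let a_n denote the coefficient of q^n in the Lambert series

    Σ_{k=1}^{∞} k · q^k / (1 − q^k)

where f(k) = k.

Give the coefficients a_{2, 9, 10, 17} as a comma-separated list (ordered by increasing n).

3, 13, 18, 18

n=2: 2·1 1·2  f→[2+1]=3
d|9:{1,3,9}  Σf=1+3+9=13
d|10:{10,5,2,1}  Σf=10+5+2+1=18
[q^17] f(1)=1,f(17)=17 ⇒ 18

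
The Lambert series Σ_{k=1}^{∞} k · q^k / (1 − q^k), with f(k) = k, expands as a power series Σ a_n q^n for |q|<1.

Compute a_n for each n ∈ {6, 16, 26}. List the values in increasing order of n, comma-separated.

12, 31, 42

d|6:{1,2,3,6}  Σf=1+2+3+6=12
d|16:{1,2,4,8,16}  Σf=1+2+4+8+16=31
[q^26] f(26)=26,f(13)=13,f(2)=2,f(1)=1 ⇒ 42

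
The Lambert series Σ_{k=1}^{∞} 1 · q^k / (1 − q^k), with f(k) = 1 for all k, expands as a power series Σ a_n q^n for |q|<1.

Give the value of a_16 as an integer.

d|16:{16,8,4,2,1}  Σf=1+1+1+1+1=5

a_16 = 5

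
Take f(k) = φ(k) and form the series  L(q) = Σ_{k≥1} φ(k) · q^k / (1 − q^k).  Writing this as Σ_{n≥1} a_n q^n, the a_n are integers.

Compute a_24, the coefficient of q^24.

n=24: 24·1 12·2 8·3 6·4 4·6 3·8 2·12 1·24  φ→[8+4+4+2+2+2+1+1]=24

a_24 = 24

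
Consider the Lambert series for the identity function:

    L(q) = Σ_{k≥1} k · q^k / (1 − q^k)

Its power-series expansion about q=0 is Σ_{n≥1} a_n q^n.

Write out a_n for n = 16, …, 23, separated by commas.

n=16: 1·16 2·8 4·4 8·2 16·1  f→[1+2+4+8+16]=31
q^17  k|17↦f(k): 17:17 1:1  a_17=18
[q^18] f(1)=1,f(2)=2,f(3)=3,f(6)=6,f(9)=9,f(18)=18 ⇒ 39
d|19:{19,1}  Σf=19+1=20
n=20: 20·1 10·2 5·4 4·5 2·10 1·20  f→[20+10+5+4+2+1]=42
[q^21] f(1)=1,f(3)=3,f(7)=7,f(21)=21 ⇒ 32
n=22: 22·1 11·2 2·11 1·22  f→[22+11+2+1]=36
q^23  k|23↦f(k): 23:23 1:1  a_23=24

31, 18, 39, 20, 42, 32, 36, 24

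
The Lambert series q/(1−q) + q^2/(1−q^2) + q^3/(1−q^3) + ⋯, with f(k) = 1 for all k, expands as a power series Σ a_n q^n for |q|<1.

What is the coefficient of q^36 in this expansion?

q^36  k|36↦f(k): 36:1 18:1 12:1 9:1 6:1 4:1 3:1 2:1 1:1  a_36=9

a_36 = 9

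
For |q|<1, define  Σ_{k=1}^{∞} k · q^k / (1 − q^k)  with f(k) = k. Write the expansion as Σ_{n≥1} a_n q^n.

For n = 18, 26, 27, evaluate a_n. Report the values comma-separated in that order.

d|18:{18,9,6,3,2,1}  Σf=18+9+6+3+2+1=39
d|26:{26,13,2,1}  Σf=26+13+2+1=42
[q^27] f(1)=1,f(3)=3,f(9)=9,f(27)=27 ⇒ 40

39, 42, 40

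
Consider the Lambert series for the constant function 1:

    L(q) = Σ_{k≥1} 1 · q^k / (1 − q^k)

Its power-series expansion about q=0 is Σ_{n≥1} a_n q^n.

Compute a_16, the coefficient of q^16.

a_16 = 5

n=16: 16·1 8·2 4·4 2·8 1·16  f→[1+1+1+1+1]=5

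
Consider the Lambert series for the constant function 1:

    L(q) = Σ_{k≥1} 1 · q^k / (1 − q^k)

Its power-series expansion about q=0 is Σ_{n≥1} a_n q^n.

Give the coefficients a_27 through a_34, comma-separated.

4, 6, 2, 8, 2, 6, 4, 4

[q^27] f(27)=1,f(9)=1,f(3)=1,f(1)=1 ⇒ 4
[q^28] f(28)=1,f(14)=1,f(7)=1,f(4)=1,f(2)=1,f(1)=1 ⇒ 6
n=29: 29·1 1·29  f→[1+1]=2
n=30: 30·1 15·2 10·3 6·5 5·6 3·10 2·15 1·30  f→[1+1+1+1+1+1+1+1]=8
d|31:{31,1}  Σf=1+1=2
q^32  k|32↦f(k): 1:1 2:1 4:1 8:1 16:1 32:1  a_32=6
n=33: 1·33 3·11 11·3 33·1  f→[1+1+1+1]=4
n=34: 1·34 2·17 17·2 34·1  f→[1+1+1+1]=4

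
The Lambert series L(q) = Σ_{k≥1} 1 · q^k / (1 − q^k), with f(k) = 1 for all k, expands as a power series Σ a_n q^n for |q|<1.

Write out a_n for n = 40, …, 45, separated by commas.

n=40: 40·1 20·2 10·4 8·5 5·8 4·10 2·20 1·40  f→[1+1+1+1+1+1+1+1]=8
q^41  k|41↦f(k): 1:1 41:1  a_41=2
n=42: 42·1 21·2 14·3 7·6 6·7 3·14 2·21 1·42  f→[1+1+1+1+1+1+1+1]=8
d|43:{1,43}  Σf=1+1=2
n=44: 1·44 2·22 4·11 11·4 22·2 44·1  f→[1+1+1+1+1+1]=6
[q^45] f(1)=1,f(3)=1,f(5)=1,f(9)=1,f(15)=1,f(45)=1 ⇒ 6

8, 2, 8, 2, 6, 6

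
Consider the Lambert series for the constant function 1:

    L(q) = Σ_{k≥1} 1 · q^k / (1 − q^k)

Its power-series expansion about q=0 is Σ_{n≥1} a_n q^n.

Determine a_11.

a_11 = 2

n=11: 1·11 11·1  f→[1+1]=2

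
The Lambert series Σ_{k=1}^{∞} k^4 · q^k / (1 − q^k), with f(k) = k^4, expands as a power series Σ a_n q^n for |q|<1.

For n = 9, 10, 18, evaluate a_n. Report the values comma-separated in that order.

6643, 10642, 112931

[q^9] f(9)=6561,f(3)=81,f(1)=1 ⇒ 6643
q^10  k|10↦f(k): 10:10000 5:625 2:16 1:1  a_10=10642
[q^18] f(18)=104976,f(9)=6561,f(6)=1296,f(3)=81,f(2)=16,f(1)=1 ⇒ 112931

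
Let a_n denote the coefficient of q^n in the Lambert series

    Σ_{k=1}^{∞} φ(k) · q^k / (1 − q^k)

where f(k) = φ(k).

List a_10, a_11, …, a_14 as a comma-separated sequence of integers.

n=10: 1·10 2·5 5·2 10·1  φ→[1+1+4+4]=10
d|11:{1,11}  Σφ=1+10=11
q^12  k|12↦φ(k): 12:4 6:2 4:2 3:2 2:1 1:1  a_12=12
d|13:{13,1}  Σφ=12+1=13
n=14: 1·14 2·7 7·2 14·1  φ→[1+1+6+6]=14

10, 11, 12, 13, 14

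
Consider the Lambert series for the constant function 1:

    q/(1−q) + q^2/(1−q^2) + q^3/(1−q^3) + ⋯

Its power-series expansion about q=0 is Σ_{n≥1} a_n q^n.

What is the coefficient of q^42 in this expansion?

d|42:{42,21,14,7,6,3,2,1}  Σf=1+1+1+1+1+1+1+1=8

a_42 = 8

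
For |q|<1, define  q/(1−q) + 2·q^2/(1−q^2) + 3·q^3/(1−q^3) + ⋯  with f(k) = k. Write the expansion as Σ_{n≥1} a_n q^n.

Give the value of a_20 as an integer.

a_20 = 42

[q^20] f(20)=20,f(10)=10,f(5)=5,f(4)=4,f(2)=2,f(1)=1 ⇒ 42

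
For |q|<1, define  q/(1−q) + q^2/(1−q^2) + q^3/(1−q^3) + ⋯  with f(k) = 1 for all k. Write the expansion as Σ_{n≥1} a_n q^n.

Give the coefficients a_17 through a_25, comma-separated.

2, 6, 2, 6, 4, 4, 2, 8, 3

n=17: 1·17 17·1  f→[1+1]=2
[q^18] f(1)=1,f(2)=1,f(3)=1,f(6)=1,f(9)=1,f(18)=1 ⇒ 6
q^19  k|19↦f(k): 19:1 1:1  a_19=2
n=20: 20·1 10·2 5·4 4·5 2·10 1·20  f→[1+1+1+1+1+1]=6
d|21:{1,3,7,21}  Σf=1+1+1+1=4
n=22: 1·22 2·11 11·2 22·1  f→[1+1+1+1]=4
[q^23] f(1)=1,f(23)=1 ⇒ 2
n=24: 1·24 2·12 3·8 4·6 6·4 8·3 12·2 24·1  f→[1+1+1+1+1+1+1+1]=8
d|25:{1,5,25}  Σf=1+1+1=3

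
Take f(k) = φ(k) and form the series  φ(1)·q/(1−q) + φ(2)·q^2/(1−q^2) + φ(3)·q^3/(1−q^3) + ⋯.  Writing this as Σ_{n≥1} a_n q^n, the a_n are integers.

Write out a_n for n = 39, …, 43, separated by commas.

n=39: 1·39 3·13 13·3 39·1  φ→[1+2+12+24]=39
[q^40] φ(40)=16,φ(20)=8,φ(10)=4,φ(8)=4,φ(5)=4,φ(4)=2,φ(2)=1,φ(1)=1 ⇒ 40
n=41: 1·41 41·1  φ→[1+40]=41
n=42: 42·1 21·2 14·3 7·6 6·7 3·14 2·21 1·42  φ→[12+12+6+6+2+2+1+1]=42
[q^43] φ(1)=1,φ(43)=42 ⇒ 43

39, 40, 41, 42, 43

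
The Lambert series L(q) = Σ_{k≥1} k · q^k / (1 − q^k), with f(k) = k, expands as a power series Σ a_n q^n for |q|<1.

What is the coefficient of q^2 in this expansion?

[q^2] f(2)=2,f(1)=1 ⇒ 3

a_2 = 3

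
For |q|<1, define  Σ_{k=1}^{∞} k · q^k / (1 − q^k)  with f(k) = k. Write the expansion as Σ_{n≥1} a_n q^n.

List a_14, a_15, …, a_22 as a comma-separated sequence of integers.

d|14:{14,7,2,1}  Σf=14+7+2+1=24
d|15:{15,5,3,1}  Σf=15+5+3+1=24
[q^16] f(16)=16,f(8)=8,f(4)=4,f(2)=2,f(1)=1 ⇒ 31
[q^17] f(1)=1,f(17)=17 ⇒ 18
n=18: 1·18 2·9 3·6 6·3 9·2 18·1  f→[1+2+3+6+9+18]=39
n=19: 19·1 1·19  f→[19+1]=20
[q^20] f(1)=1,f(2)=2,f(4)=4,f(5)=5,f(10)=10,f(20)=20 ⇒ 42
[q^21] f(1)=1,f(3)=3,f(7)=7,f(21)=21 ⇒ 32
d|22:{1,2,11,22}  Σf=1+2+11+22=36

24, 24, 31, 18, 39, 20, 42, 32, 36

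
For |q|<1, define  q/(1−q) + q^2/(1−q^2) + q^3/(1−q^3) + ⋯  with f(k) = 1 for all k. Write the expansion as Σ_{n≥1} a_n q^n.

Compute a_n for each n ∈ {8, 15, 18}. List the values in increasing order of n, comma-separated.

q^8  k|8↦f(k): 8:1 4:1 2:1 1:1  a_8=4
d|15:{1,3,5,15}  Σf=1+1+1+1=4
n=18: 1·18 2·9 3·6 6·3 9·2 18·1  f→[1+1+1+1+1+1]=6

4, 4, 6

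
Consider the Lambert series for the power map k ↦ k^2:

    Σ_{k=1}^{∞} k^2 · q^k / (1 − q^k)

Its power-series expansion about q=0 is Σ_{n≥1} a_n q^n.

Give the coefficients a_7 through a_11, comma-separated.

q^7  k|7↦f(k): 1:1 7:49  a_7=50
q^8  k|8↦f(k): 8:64 4:16 2:4 1:1  a_8=85
q^9  k|9↦f(k): 1:1 3:9 9:81  a_9=91
[q^10] f(1)=1,f(2)=4,f(5)=25,f(10)=100 ⇒ 130
[q^11] f(11)=121,f(1)=1 ⇒ 122

50, 85, 91, 130, 122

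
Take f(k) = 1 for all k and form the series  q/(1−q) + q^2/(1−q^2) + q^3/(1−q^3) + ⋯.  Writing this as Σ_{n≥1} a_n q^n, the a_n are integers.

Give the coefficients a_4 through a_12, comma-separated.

[q^4] f(1)=1,f(2)=1,f(4)=1 ⇒ 3
[q^5] f(1)=1,f(5)=1 ⇒ 2
d|6:{6,3,2,1}  Σf=1+1+1+1=4
q^7  k|7↦f(k): 7:1 1:1  a_7=2
[q^8] f(8)=1,f(4)=1,f(2)=1,f(1)=1 ⇒ 4
d|9:{1,3,9}  Σf=1+1+1=3
d|10:{10,5,2,1}  Σf=1+1+1+1=4
d|11:{1,11}  Σf=1+1=2
d|12:{12,6,4,3,2,1}  Σf=1+1+1+1+1+1=6

3, 2, 4, 2, 4, 3, 4, 2, 6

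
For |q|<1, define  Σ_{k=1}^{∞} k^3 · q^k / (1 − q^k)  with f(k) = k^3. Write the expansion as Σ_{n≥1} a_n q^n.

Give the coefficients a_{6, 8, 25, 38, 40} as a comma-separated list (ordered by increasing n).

[q^6] f(6)=216,f(3)=27,f(2)=8,f(1)=1 ⇒ 252
q^8  k|8↦f(k): 1:1 2:8 4:64 8:512  a_8=585
[q^25] f(25)=15625,f(5)=125,f(1)=1 ⇒ 15751
d|38:{1,2,19,38}  Σf=1+8+6859+54872=61740
[q^40] f(40)=64000,f(20)=8000,f(10)=1000,f(8)=512,f(5)=125,f(4)=64,f(2)=8,f(1)=1 ⇒ 73710

252, 585, 15751, 61740, 73710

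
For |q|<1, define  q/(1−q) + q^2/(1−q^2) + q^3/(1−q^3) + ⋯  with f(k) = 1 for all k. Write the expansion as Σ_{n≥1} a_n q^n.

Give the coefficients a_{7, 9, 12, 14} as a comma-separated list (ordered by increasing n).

[q^7] f(1)=1,f(7)=1 ⇒ 2
q^9  k|9↦f(k): 9:1 3:1 1:1  a_9=3
q^12  k|12↦f(k): 1:1 2:1 3:1 4:1 6:1 12:1  a_12=6
n=14: 1·14 2·7 7·2 14·1  f→[1+1+1+1]=4

2, 3, 6, 4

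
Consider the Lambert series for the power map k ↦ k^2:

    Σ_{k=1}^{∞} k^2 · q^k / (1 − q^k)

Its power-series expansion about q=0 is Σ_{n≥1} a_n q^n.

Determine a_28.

q^28  k|28↦f(k): 1:1 2:4 4:16 7:49 14:196 28:784  a_28=1050

a_28 = 1050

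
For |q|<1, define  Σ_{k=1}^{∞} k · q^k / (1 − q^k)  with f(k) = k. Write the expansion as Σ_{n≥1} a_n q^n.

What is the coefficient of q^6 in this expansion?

d|6:{1,2,3,6}  Σf=1+2+3+6=12

a_6 = 12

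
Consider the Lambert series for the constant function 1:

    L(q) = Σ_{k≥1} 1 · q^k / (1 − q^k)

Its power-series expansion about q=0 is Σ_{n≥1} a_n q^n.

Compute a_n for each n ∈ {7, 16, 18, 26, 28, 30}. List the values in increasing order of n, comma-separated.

2, 5, 6, 4, 6, 8

d|7:{1,7}  Σf=1+1=2
q^16  k|16↦f(k): 1:1 2:1 4:1 8:1 16:1  a_16=5
d|18:{18,9,6,3,2,1}  Σf=1+1+1+1+1+1=6
q^26  k|26↦f(k): 26:1 13:1 2:1 1:1  a_26=4
[q^28] f(1)=1,f(2)=1,f(4)=1,f(7)=1,f(14)=1,f(28)=1 ⇒ 6
n=30: 1·30 2·15 3·10 5·6 6·5 10·3 15·2 30·1  f→[1+1+1+1+1+1+1+1]=8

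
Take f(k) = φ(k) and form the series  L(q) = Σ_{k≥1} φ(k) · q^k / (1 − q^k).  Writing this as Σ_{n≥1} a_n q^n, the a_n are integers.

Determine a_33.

d|33:{1,3,11,33}  Σφ=1+2+10+20=33

a_33 = 33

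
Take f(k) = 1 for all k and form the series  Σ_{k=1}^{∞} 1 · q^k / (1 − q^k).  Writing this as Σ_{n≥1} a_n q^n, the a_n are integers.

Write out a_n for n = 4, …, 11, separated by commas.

3, 2, 4, 2, 4, 3, 4, 2

[q^4] f(1)=1,f(2)=1,f(4)=1 ⇒ 3
d|5:{5,1}  Σf=1+1=2
[q^6] f(1)=1,f(2)=1,f(3)=1,f(6)=1 ⇒ 4
n=7: 7·1 1·7  f→[1+1]=2
[q^8] f(8)=1,f(4)=1,f(2)=1,f(1)=1 ⇒ 4
[q^9] f(9)=1,f(3)=1,f(1)=1 ⇒ 3
n=10: 1·10 2·5 5·2 10·1  f→[1+1+1+1]=4
d|11:{11,1}  Σf=1+1=2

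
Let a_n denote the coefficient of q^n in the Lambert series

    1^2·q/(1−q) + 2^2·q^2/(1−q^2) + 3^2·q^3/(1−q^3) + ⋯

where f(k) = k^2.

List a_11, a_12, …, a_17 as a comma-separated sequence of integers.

122, 210, 170, 250, 260, 341, 290

n=11: 1·11 11·1  f→[1+121]=122
n=12: 12·1 6·2 4·3 3·4 2·6 1·12  f→[144+36+16+9+4+1]=210
n=13: 1·13 13·1  f→[1+169]=170
d|14:{14,7,2,1}  Σf=196+49+4+1=250
d|15:{1,3,5,15}  Σf=1+9+25+225=260
d|16:{1,2,4,8,16}  Σf=1+4+16+64+256=341
n=17: 1·17 17·1  f→[1+289]=290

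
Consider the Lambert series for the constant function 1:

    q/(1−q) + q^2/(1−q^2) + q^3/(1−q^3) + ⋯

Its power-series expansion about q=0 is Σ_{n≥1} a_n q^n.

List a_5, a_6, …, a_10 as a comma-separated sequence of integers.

[q^5] f(5)=1,f(1)=1 ⇒ 2
n=6: 6·1 3·2 2·3 1·6  f→[1+1+1+1]=4
q^7  k|7↦f(k): 1:1 7:1  a_7=2
d|8:{8,4,2,1}  Σf=1+1+1+1=4
[q^9] f(9)=1,f(3)=1,f(1)=1 ⇒ 3
n=10: 1·10 2·5 5·2 10·1  f→[1+1+1+1]=4

2, 4, 2, 4, 3, 4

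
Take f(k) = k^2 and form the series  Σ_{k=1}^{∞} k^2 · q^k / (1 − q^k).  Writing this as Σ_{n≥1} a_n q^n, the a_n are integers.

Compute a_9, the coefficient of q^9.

a_9 = 91

n=9: 1·9 3·3 9·1  f→[1+9+81]=91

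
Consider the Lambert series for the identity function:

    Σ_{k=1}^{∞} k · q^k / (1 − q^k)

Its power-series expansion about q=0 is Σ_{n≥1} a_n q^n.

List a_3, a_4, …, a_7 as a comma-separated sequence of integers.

4, 7, 6, 12, 8

d|3:{3,1}  Σf=3+1=4
q^4  k|4↦f(k): 4:4 2:2 1:1  a_4=7
[q^5] f(5)=5,f(1)=1 ⇒ 6
[q^6] f(6)=6,f(3)=3,f(2)=2,f(1)=1 ⇒ 12
d|7:{7,1}  Σf=7+1=8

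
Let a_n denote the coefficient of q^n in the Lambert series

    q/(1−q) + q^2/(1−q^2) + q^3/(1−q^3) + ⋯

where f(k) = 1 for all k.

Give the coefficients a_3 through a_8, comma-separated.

q^3  k|3↦f(k): 1:1 3:1  a_3=2
n=4: 4·1 2·2 1·4  f→[1+1+1]=3
[q^5] f(1)=1,f(5)=1 ⇒ 2
[q^6] f(1)=1,f(2)=1,f(3)=1,f(6)=1 ⇒ 4
d|7:{1,7}  Σf=1+1=2
q^8  k|8↦f(k): 1:1 2:1 4:1 8:1  a_8=4

2, 3, 2, 4, 2, 4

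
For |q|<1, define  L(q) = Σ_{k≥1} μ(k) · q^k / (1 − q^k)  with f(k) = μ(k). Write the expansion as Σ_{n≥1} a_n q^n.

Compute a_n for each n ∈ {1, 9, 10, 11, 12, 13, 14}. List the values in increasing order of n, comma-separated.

1, 0, 0, 0, 0, 0, 0

d|1:{1}  Σμ=1=1
d|9:{1,3,9}  Σμ=1+(-1)+0=0
q^10  k|10↦μ(k): 10:1 5:-1 2:-1 1:1  a_10=0
n=11: 11·1 1·11  μ→[(-1)+1]=0
[q^12] μ(1)=1,μ(2)=-1,μ(3)=-1,μ(4)=0,μ(6)=1,μ(12)=0 ⇒ 0
[q^13] μ(1)=1,μ(13)=-1 ⇒ 0
d|14:{14,7,2,1}  Σμ=1+(-1)+(-1)+1=0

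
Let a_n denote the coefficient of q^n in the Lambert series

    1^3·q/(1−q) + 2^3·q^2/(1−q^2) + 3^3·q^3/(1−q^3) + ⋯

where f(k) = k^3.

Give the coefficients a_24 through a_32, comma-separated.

d|24:{24,12,8,6,4,3,2,1}  Σf=13824+1728+512+216+64+27+8+1=16380
[q^25] f(25)=15625,f(5)=125,f(1)=1 ⇒ 15751
d|26:{26,13,2,1}  Σf=17576+2197+8+1=19782
d|27:{27,9,3,1}  Σf=19683+729+27+1=20440
d|28:{1,2,4,7,14,28}  Σf=1+8+64+343+2744+21952=25112
d|29:{1,29}  Σf=1+24389=24390
d|30:{1,2,3,5,6,10,15,30}  Σf=1+8+27+125+216+1000+3375+27000=31752
[q^31] f(31)=29791,f(1)=1 ⇒ 29792
n=32: 32·1 16·2 8·4 4·8 2·16 1·32  f→[32768+4096+512+64+8+1]=37449

16380, 15751, 19782, 20440, 25112, 24390, 31752, 29792, 37449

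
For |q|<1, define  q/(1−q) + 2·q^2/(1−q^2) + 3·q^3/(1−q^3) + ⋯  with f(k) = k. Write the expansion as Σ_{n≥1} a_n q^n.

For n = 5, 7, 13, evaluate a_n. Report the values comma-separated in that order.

6, 8, 14

n=5: 5·1 1·5  f→[5+1]=6
d|7:{1,7}  Σf=1+7=8
q^13  k|13↦f(k): 13:13 1:1  a_13=14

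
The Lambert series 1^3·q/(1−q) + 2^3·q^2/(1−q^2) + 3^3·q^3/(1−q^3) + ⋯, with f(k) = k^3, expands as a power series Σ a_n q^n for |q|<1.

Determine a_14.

d|14:{1,2,7,14}  Σf=1+8+343+2744=3096

a_14 = 3096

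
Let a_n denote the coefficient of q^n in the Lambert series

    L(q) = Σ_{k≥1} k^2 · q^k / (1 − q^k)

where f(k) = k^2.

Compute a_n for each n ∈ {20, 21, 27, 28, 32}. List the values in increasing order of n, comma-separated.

546, 500, 820, 1050, 1365

q^20  k|20↦f(k): 20:400 10:100 5:25 4:16 2:4 1:1  a_20=546
n=21: 1·21 3·7 7·3 21·1  f→[1+9+49+441]=500
q^27  k|27↦f(k): 1:1 3:9 9:81 27:729  a_27=820
n=28: 1·28 2·14 4·7 7·4 14·2 28·1  f→[1+4+16+49+196+784]=1050
d|32:{1,2,4,8,16,32}  Σf=1+4+16+64+256+1024=1365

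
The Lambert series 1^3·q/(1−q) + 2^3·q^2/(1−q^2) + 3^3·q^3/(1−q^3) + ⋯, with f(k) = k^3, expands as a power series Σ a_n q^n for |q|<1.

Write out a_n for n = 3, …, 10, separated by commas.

n=3: 1·3 3·1  f→[1+27]=28
n=4: 1·4 2·2 4·1  f→[1+8+64]=73
n=5: 5·1 1·5  f→[125+1]=126
n=6: 6·1 3·2 2·3 1·6  f→[216+27+8+1]=252
[q^7] f(7)=343,f(1)=1 ⇒ 344
q^8  k|8↦f(k): 1:1 2:8 4:64 8:512  a_8=585
[q^9] f(9)=729,f(3)=27,f(1)=1 ⇒ 757
[q^10] f(10)=1000,f(5)=125,f(2)=8,f(1)=1 ⇒ 1134

28, 73, 126, 252, 344, 585, 757, 1134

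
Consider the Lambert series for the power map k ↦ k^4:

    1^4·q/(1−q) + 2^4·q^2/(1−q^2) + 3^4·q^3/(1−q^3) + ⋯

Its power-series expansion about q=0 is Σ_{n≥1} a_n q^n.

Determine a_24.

a_24 = 358258

q^24  k|24↦f(k): 1:1 2:16 3:81 4:256 6:1296 8:4096 12:20736 24:331776  a_24=358258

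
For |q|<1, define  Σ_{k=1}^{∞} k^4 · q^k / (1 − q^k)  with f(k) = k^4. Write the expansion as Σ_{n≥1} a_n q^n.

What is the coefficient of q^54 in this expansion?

[q^54] f(54)=8503056,f(27)=531441,f(18)=104976,f(9)=6561,f(6)=1296,f(3)=81,f(2)=16,f(1)=1 ⇒ 9147428

a_54 = 9147428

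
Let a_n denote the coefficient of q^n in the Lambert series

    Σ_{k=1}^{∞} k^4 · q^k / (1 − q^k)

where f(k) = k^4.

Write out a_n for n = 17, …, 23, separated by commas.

83522, 112931, 130322, 170898, 196964, 248914, 279842

n=17: 17·1 1·17  f→[83521+1]=83522
q^18  k|18↦f(k): 18:104976 9:6561 6:1296 3:81 2:16 1:1  a_18=112931
q^19  k|19↦f(k): 19:130321 1:1  a_19=130322
[q^20] f(20)=160000,f(10)=10000,f(5)=625,f(4)=256,f(2)=16,f(1)=1 ⇒ 170898
[q^21] f(21)=194481,f(7)=2401,f(3)=81,f(1)=1 ⇒ 196964
q^22  k|22↦f(k): 22:234256 11:14641 2:16 1:1  a_22=248914
[q^23] f(1)=1,f(23)=279841 ⇒ 279842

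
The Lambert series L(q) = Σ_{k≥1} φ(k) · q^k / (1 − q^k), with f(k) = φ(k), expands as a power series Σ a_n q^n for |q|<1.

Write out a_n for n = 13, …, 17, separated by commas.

n=13: 1·13 13·1  φ→[1+12]=13
[q^14] φ(14)=6,φ(7)=6,φ(2)=1,φ(1)=1 ⇒ 14
q^15  k|15↦φ(k): 1:1 3:2 5:4 15:8  a_15=15
n=16: 1·16 2·8 4·4 8·2 16·1  φ→[1+1+2+4+8]=16
[q^17] φ(17)=16,φ(1)=1 ⇒ 17

13, 14, 15, 16, 17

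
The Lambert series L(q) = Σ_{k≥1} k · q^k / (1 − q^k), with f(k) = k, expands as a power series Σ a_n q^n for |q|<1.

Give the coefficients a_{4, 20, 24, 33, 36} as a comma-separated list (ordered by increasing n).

n=4: 4·1 2·2 1·4  f→[4+2+1]=7
d|20:{1,2,4,5,10,20}  Σf=1+2+4+5+10+20=42
n=24: 24·1 12·2 8·3 6·4 4·6 3·8 2·12 1·24  f→[24+12+8+6+4+3+2+1]=60
[q^33] f(1)=1,f(3)=3,f(11)=11,f(33)=33 ⇒ 48
[q^36] f(1)=1,f(2)=2,f(3)=3,f(4)=4,f(6)=6,f(9)=9,f(12)=12,f(18)=18,f(36)=36 ⇒ 91

7, 42, 60, 48, 91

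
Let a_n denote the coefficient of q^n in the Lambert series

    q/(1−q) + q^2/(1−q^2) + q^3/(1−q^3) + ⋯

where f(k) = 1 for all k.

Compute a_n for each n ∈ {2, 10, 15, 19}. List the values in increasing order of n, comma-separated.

q^2  k|2↦f(k): 2:1 1:1  a_2=2
[q^10] f(1)=1,f(2)=1,f(5)=1,f(10)=1 ⇒ 4
q^15  k|15↦f(k): 15:1 5:1 3:1 1:1  a_15=4
q^19  k|19↦f(k): 1:1 19:1  a_19=2

2, 4, 4, 2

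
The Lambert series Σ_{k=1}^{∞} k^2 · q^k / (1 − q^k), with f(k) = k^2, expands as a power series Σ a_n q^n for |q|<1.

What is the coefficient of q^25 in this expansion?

a_25 = 651

d|25:{25,5,1}  Σf=625+25+1=651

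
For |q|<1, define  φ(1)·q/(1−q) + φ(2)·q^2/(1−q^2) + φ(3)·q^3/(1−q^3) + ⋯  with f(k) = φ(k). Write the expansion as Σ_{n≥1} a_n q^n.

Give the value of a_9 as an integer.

q^9  k|9↦φ(k): 1:1 3:2 9:6  a_9=9

a_9 = 9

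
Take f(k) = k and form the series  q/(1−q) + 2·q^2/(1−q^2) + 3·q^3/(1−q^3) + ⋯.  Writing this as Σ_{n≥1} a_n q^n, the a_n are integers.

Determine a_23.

d|23:{23,1}  Σf=23+1=24

a_23 = 24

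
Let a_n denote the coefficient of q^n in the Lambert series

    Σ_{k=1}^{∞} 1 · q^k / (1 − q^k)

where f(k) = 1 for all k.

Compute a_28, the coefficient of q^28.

a_28 = 6

q^28  k|28↦f(k): 28:1 14:1 7:1 4:1 2:1 1:1  a_28=6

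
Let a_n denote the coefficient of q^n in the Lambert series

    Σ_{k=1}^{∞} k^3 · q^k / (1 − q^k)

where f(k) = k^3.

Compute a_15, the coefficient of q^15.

[q^15] f(15)=3375,f(5)=125,f(3)=27,f(1)=1 ⇒ 3528

a_15 = 3528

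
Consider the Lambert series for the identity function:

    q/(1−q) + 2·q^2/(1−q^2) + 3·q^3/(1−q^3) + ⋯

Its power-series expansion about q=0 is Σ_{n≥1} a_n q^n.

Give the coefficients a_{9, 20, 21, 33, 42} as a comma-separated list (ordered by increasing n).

n=9: 1·9 3·3 9·1  f→[1+3+9]=13
q^20  k|20↦f(k): 1:1 2:2 4:4 5:5 10:10 20:20  a_20=42
d|21:{1,3,7,21}  Σf=1+3+7+21=32
n=33: 33·1 11·3 3·11 1·33  f→[33+11+3+1]=48
[q^42] f(1)=1,f(2)=2,f(3)=3,f(6)=6,f(7)=7,f(14)=14,f(21)=21,f(42)=42 ⇒ 96

13, 42, 32, 48, 96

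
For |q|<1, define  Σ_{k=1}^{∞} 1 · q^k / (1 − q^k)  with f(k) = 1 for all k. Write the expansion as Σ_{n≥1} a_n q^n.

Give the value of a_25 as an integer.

n=25: 25·1 5·5 1·25  f→[1+1+1]=3

a_25 = 3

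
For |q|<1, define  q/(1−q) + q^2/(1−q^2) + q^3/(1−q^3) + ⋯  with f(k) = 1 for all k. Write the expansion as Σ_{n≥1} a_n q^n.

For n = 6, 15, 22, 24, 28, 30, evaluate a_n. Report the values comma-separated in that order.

4, 4, 4, 8, 6, 8

q^6  k|6↦f(k): 6:1 3:1 2:1 1:1  a_6=4
d|15:{15,5,3,1}  Σf=1+1+1+1=4
d|22:{1,2,11,22}  Σf=1+1+1+1=4
[q^24] f(24)=1,f(12)=1,f(8)=1,f(6)=1,f(4)=1,f(3)=1,f(2)=1,f(1)=1 ⇒ 8
[q^28] f(28)=1,f(14)=1,f(7)=1,f(4)=1,f(2)=1,f(1)=1 ⇒ 6
q^30  k|30↦f(k): 1:1 2:1 3:1 5:1 6:1 10:1 15:1 30:1  a_30=8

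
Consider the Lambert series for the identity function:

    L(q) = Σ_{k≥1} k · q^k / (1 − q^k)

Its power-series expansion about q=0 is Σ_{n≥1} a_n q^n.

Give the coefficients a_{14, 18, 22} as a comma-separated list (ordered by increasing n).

[q^14] f(1)=1,f(2)=2,f(7)=7,f(14)=14 ⇒ 24
d|18:{18,9,6,3,2,1}  Σf=18+9+6+3+2+1=39
n=22: 1·22 2·11 11·2 22·1  f→[1+2+11+22]=36

24, 39, 36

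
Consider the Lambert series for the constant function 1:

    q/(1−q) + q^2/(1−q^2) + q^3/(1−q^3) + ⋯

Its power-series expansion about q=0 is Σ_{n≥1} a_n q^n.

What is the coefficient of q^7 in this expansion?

a_7 = 2

d|7:{7,1}  Σf=1+1=2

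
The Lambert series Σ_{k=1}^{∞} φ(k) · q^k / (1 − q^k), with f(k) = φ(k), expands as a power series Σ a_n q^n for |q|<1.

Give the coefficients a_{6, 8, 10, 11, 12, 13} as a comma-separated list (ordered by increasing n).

d|6:{1,2,3,6}  Σφ=1+1+2+2=6
[q^8] φ(1)=1,φ(2)=1,φ(4)=2,φ(8)=4 ⇒ 8
q^10  k|10↦φ(k): 1:1 2:1 5:4 10:4  a_10=10
d|11:{1,11}  Σφ=1+10=11
q^12  k|12↦φ(k): 1:1 2:1 3:2 4:2 6:2 12:4  a_12=12
n=13: 13·1 1·13  φ→[12+1]=13

6, 8, 10, 11, 12, 13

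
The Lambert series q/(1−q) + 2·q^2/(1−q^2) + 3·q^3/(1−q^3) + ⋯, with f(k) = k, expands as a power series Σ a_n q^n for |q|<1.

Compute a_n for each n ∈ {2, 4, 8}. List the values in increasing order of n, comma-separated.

3, 7, 15

q^2  k|2↦f(k): 1:1 2:2  a_2=3
q^4  k|4↦f(k): 1:1 2:2 4:4  a_4=7
n=8: 1·8 2·4 4·2 8·1  f→[1+2+4+8]=15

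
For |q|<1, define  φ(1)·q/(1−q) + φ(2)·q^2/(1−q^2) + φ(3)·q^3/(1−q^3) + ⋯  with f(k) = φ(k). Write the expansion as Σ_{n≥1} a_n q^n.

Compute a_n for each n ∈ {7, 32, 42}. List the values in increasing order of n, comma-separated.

n=7: 7·1 1·7  φ→[6+1]=7
[q^32] φ(32)=16,φ(16)=8,φ(8)=4,φ(4)=2,φ(2)=1,φ(1)=1 ⇒ 32
d|42:{1,2,3,6,7,14,21,42}  Σφ=1+1+2+2+6+6+12+12=42

7, 32, 42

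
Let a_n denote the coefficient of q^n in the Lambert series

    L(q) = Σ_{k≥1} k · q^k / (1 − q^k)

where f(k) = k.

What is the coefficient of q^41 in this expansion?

a_41 = 42

d|41:{1,41}  Σf=1+41=42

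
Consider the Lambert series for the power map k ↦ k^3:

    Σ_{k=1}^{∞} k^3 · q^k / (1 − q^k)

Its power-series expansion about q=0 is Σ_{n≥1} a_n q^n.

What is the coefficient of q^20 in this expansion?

a_20 = 9198

d|20:{1,2,4,5,10,20}  Σf=1+8+64+125+1000+8000=9198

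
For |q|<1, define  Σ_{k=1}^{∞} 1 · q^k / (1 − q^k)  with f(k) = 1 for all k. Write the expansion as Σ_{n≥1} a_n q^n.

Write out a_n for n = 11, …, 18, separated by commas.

2, 6, 2, 4, 4, 5, 2, 6

n=11: 11·1 1·11  f→[1+1]=2
n=12: 1·12 2·6 3·4 4·3 6·2 12·1  f→[1+1+1+1+1+1]=6
n=13: 13·1 1·13  f→[1+1]=2
n=14: 1·14 2·7 7·2 14·1  f→[1+1+1+1]=4
[q^15] f(1)=1,f(3)=1,f(5)=1,f(15)=1 ⇒ 4
n=16: 16·1 8·2 4·4 2·8 1·16  f→[1+1+1+1+1]=5
[q^17] f(17)=1,f(1)=1 ⇒ 2
q^18  k|18↦f(k): 1:1 2:1 3:1 6:1 9:1 18:1  a_18=6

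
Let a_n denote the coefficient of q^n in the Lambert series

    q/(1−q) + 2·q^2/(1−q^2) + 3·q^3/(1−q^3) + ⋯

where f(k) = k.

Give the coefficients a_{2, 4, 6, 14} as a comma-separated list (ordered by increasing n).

3, 7, 12, 24

n=2: 1·2 2·1  f→[1+2]=3
[q^4] f(4)=4,f(2)=2,f(1)=1 ⇒ 7
[q^6] f(6)=6,f(3)=3,f(2)=2,f(1)=1 ⇒ 12
d|14:{1,2,7,14}  Σf=1+2+7+14=24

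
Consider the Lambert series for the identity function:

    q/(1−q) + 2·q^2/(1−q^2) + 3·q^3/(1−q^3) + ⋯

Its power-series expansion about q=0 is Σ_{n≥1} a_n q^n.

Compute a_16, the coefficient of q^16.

a_16 = 31

[q^16] f(1)=1,f(2)=2,f(4)=4,f(8)=8,f(16)=16 ⇒ 31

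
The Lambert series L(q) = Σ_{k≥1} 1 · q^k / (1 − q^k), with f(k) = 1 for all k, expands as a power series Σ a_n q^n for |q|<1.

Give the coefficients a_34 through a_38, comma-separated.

d|34:{34,17,2,1}  Σf=1+1+1+1=4
[q^35] f(1)=1,f(5)=1,f(7)=1,f(35)=1 ⇒ 4
[q^36] f(1)=1,f(2)=1,f(3)=1,f(4)=1,f(6)=1,f(9)=1,f(12)=1,f(18)=1,f(36)=1 ⇒ 9
q^37  k|37↦f(k): 37:1 1:1  a_37=2
q^38  k|38↦f(k): 1:1 2:1 19:1 38:1  a_38=4

4, 4, 9, 2, 4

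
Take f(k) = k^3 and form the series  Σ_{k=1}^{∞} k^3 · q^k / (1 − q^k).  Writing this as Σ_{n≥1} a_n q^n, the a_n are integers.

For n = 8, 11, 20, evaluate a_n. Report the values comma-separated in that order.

n=8: 1·8 2·4 4·2 8·1  f→[1+8+64+512]=585
[q^11] f(11)=1331,f(1)=1 ⇒ 1332
d|20:{20,10,5,4,2,1}  Σf=8000+1000+125+64+8+1=9198

585, 1332, 9198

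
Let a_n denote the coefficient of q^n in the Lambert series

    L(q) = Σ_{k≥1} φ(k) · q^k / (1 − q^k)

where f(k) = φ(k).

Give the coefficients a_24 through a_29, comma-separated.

q^24  k|24↦φ(k): 1:1 2:1 3:2 4:2 6:2 8:4 12:4 24:8  a_24=24
d|25:{25,5,1}  Σφ=20+4+1=25
[q^26] φ(26)=12,φ(13)=12,φ(2)=1,φ(1)=1 ⇒ 26
[q^27] φ(27)=18,φ(9)=6,φ(3)=2,φ(1)=1 ⇒ 27
d|28:{28,14,7,4,2,1}  Σφ=12+6+6+2+1+1=28
d|29:{29,1}  Σφ=28+1=29

24, 25, 26, 27, 28, 29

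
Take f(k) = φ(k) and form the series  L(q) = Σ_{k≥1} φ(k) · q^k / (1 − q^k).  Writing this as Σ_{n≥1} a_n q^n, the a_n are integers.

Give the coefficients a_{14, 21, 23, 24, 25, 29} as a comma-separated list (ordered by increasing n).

n=14: 14·1 7·2 2·7 1·14  φ→[6+6+1+1]=14
d|21:{21,7,3,1}  Σφ=12+6+2+1=21
d|23:{23,1}  Σφ=22+1=23
n=24: 24·1 12·2 8·3 6·4 4·6 3·8 2·12 1·24  φ→[8+4+4+2+2+2+1+1]=24
n=25: 1·25 5·5 25·1  φ→[1+4+20]=25
q^29  k|29↦φ(k): 1:1 29:28  a_29=29

14, 21, 23, 24, 25, 29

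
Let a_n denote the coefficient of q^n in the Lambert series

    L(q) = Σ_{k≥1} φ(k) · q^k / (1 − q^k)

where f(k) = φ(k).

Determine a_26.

d|26:{1,2,13,26}  Σφ=1+1+12+12=26

a_26 = 26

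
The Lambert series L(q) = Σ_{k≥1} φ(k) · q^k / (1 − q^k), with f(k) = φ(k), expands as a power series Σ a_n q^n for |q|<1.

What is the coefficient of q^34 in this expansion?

[q^34] φ(1)=1,φ(2)=1,φ(17)=16,φ(34)=16 ⇒ 34

a_34 = 34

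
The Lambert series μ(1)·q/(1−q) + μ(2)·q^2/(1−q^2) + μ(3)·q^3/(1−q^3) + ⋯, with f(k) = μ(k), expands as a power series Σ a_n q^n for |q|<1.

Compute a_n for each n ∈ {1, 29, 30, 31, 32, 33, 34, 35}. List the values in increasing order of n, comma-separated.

n=1: 1·1  μ→[1]=1
d|29:{1,29}  Σμ=1+(-1)=0
n=30: 30·1 15·2 10·3 6·5 5·6 3·10 2·15 1·30  μ→[(-1)+1+1+1+(-1)+(-1)+(-1)+1]=0
q^31  k|31↦μ(k): 31:-1 1:1  a_31=0
d|32:{32,16,8,4,2,1}  Σμ=0+0+0+0+(-1)+1=0
d|33:{1,3,11,33}  Σμ=1+(-1)+(-1)+1=0
n=34: 34·1 17·2 2·17 1·34  μ→[1+(-1)+(-1)+1]=0
q^35  k|35↦μ(k): 1:1 5:-1 7:-1 35:1  a_35=0

1, 0, 0, 0, 0, 0, 0, 0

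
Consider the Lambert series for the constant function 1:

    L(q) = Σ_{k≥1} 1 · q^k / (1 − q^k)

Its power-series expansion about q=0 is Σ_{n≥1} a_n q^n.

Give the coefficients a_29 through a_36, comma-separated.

q^29  k|29↦f(k): 1:1 29:1  a_29=2
d|30:{1,2,3,5,6,10,15,30}  Σf=1+1+1+1+1+1+1+1=8
[q^31] f(1)=1,f(31)=1 ⇒ 2
n=32: 32·1 16·2 8·4 4·8 2·16 1·32  f→[1+1+1+1+1+1]=6
n=33: 33·1 11·3 3·11 1·33  f→[1+1+1+1]=4
d|34:{34,17,2,1}  Σf=1+1+1+1=4
d|35:{35,7,5,1}  Σf=1+1+1+1=4
d|36:{36,18,12,9,6,4,3,2,1}  Σf=1+1+1+1+1+1+1+1+1=9

2, 8, 2, 6, 4, 4, 4, 9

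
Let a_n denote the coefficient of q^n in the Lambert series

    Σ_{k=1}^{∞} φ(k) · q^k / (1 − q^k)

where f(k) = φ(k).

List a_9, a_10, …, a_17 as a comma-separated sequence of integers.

[q^9] φ(9)=6,φ(3)=2,φ(1)=1 ⇒ 9
q^10  k|10↦φ(k): 10:4 5:4 2:1 1:1  a_10=10
q^11  k|11↦φ(k): 1:1 11:10  a_11=11
d|12:{1,2,3,4,6,12}  Σφ=1+1+2+2+2+4=12
[q^13] φ(13)=12,φ(1)=1 ⇒ 13
n=14: 1·14 2·7 7·2 14·1  φ→[1+1+6+6]=14
d|15:{1,3,5,15}  Σφ=1+2+4+8=15
d|16:{1,2,4,8,16}  Σφ=1+1+2+4+8=16
d|17:{1,17}  Σφ=1+16=17

9, 10, 11, 12, 13, 14, 15, 16, 17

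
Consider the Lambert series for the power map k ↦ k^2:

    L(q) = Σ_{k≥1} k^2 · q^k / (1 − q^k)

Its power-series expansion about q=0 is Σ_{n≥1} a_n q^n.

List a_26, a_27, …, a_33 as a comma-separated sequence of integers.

850, 820, 1050, 842, 1300, 962, 1365, 1220

n=26: 26·1 13·2 2·13 1·26  f→[676+169+4+1]=850
q^27  k|27↦f(k): 1:1 3:9 9:81 27:729  a_27=820
d|28:{28,14,7,4,2,1}  Σf=784+196+49+16+4+1=1050
[q^29] f(29)=841,f(1)=1 ⇒ 842
[q^30] f(30)=900,f(15)=225,f(10)=100,f(6)=36,f(5)=25,f(3)=9,f(2)=4,f(1)=1 ⇒ 1300
n=31: 1·31 31·1  f→[1+961]=962
[q^32] f(1)=1,f(2)=4,f(4)=16,f(8)=64,f(16)=256,f(32)=1024 ⇒ 1365
n=33: 1·33 3·11 11·3 33·1  f→[1+9+121+1089]=1220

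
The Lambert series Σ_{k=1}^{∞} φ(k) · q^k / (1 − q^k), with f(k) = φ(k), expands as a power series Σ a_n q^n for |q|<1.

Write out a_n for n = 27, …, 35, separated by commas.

n=27: 27·1 9·3 3·9 1·27  φ→[18+6+2+1]=27
[q^28] φ(1)=1,φ(2)=1,φ(4)=2,φ(7)=6,φ(14)=6,φ(28)=12 ⇒ 28
n=29: 29·1 1·29  φ→[28+1]=29
q^30  k|30↦φ(k): 1:1 2:1 3:2 5:4 6:2 10:4 15:8 30:8  a_30=30
q^31  k|31↦φ(k): 31:30 1:1  a_31=31
q^32  k|32↦φ(k): 1:1 2:1 4:2 8:4 16:8 32:16  a_32=32
[q^33] φ(33)=20,φ(11)=10,φ(3)=2,φ(1)=1 ⇒ 33
[q^34] φ(1)=1,φ(2)=1,φ(17)=16,φ(34)=16 ⇒ 34
[q^35] φ(35)=24,φ(7)=6,φ(5)=4,φ(1)=1 ⇒ 35

27, 28, 29, 30, 31, 32, 33, 34, 35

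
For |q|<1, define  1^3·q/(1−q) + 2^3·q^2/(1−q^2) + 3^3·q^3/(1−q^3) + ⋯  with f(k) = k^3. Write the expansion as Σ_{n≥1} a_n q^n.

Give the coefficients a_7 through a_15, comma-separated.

344, 585, 757, 1134, 1332, 2044, 2198, 3096, 3528

q^7  k|7↦f(k): 7:343 1:1  a_7=344
d|8:{1,2,4,8}  Σf=1+8+64+512=585
d|9:{9,3,1}  Σf=729+27+1=757
n=10: 1·10 2·5 5·2 10·1  f→[1+8+125+1000]=1134
q^11  k|11↦f(k): 11:1331 1:1  a_11=1332
q^12  k|12↦f(k): 12:1728 6:216 4:64 3:27 2:8 1:1  a_12=2044
[q^13] f(1)=1,f(13)=2197 ⇒ 2198
[q^14] f(14)=2744,f(7)=343,f(2)=8,f(1)=1 ⇒ 3096
d|15:{1,3,5,15}  Σf=1+27+125+3375=3528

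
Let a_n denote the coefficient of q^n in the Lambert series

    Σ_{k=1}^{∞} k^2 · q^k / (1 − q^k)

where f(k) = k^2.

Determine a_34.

n=34: 34·1 17·2 2·17 1·34  f→[1156+289+4+1]=1450

a_34 = 1450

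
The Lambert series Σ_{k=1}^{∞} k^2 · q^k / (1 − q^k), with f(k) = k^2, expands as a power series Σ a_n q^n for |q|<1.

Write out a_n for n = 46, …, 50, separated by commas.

[q^46] f(46)=2116,f(23)=529,f(2)=4,f(1)=1 ⇒ 2650
[q^47] f(47)=2209,f(1)=1 ⇒ 2210
d|48:{48,24,16,12,8,6,4,3,2,1}  Σf=2304+576+256+144+64+36+16+9+4+1=3410
q^49  k|49↦f(k): 1:1 7:49 49:2401  a_49=2451
[q^50] f(50)=2500,f(25)=625,f(10)=100,f(5)=25,f(2)=4,f(1)=1 ⇒ 3255

2650, 2210, 3410, 2451, 3255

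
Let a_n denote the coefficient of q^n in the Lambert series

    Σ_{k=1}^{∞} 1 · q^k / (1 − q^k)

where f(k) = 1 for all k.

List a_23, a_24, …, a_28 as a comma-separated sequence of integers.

2, 8, 3, 4, 4, 6

[q^23] f(1)=1,f(23)=1 ⇒ 2
q^24  k|24↦f(k): 1:1 2:1 3:1 4:1 6:1 8:1 12:1 24:1  a_24=8
n=25: 1·25 5·5 25·1  f→[1+1+1]=3
q^26  k|26↦f(k): 1:1 2:1 13:1 26:1  a_26=4
[q^27] f(27)=1,f(9)=1,f(3)=1,f(1)=1 ⇒ 4
q^28  k|28↦f(k): 28:1 14:1 7:1 4:1 2:1 1:1  a_28=6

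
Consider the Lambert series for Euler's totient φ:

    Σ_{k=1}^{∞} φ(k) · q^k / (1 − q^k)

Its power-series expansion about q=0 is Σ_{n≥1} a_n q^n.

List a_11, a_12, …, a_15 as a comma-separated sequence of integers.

[q^11] φ(11)=10,φ(1)=1 ⇒ 11
d|12:{1,2,3,4,6,12}  Σφ=1+1+2+2+2+4=12
q^13  k|13↦φ(k): 1:1 13:12  a_13=13
q^14  k|14↦φ(k): 14:6 7:6 2:1 1:1  a_14=14
[q^15] φ(15)=8,φ(5)=4,φ(3)=2,φ(1)=1 ⇒ 15

11, 12, 13, 14, 15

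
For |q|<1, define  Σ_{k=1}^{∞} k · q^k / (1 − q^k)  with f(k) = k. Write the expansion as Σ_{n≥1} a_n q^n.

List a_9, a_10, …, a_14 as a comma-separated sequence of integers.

d|9:{9,3,1}  Σf=9+3+1=13
[q^10] f(1)=1,f(2)=2,f(5)=5,f(10)=10 ⇒ 18
[q^11] f(11)=11,f(1)=1 ⇒ 12
[q^12] f(1)=1,f(2)=2,f(3)=3,f(4)=4,f(6)=6,f(12)=12 ⇒ 28
q^13  k|13↦f(k): 13:13 1:1  a_13=14
[q^14] f(1)=1,f(2)=2,f(7)=7,f(14)=14 ⇒ 24

13, 18, 12, 28, 14, 24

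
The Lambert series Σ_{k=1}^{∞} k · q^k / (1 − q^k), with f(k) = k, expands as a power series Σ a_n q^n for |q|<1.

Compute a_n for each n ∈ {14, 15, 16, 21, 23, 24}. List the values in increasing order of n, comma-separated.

24, 24, 31, 32, 24, 60

n=14: 1·14 2·7 7·2 14·1  f→[1+2+7+14]=24
n=15: 15·1 5·3 3·5 1·15  f→[15+5+3+1]=24
q^16  k|16↦f(k): 1:1 2:2 4:4 8:8 16:16  a_16=31
d|21:{1,3,7,21}  Σf=1+3+7+21=32
n=23: 1·23 23·1  f→[1+23]=24
[q^24] f(24)=24,f(12)=12,f(8)=8,f(6)=6,f(4)=4,f(3)=3,f(2)=2,f(1)=1 ⇒ 60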